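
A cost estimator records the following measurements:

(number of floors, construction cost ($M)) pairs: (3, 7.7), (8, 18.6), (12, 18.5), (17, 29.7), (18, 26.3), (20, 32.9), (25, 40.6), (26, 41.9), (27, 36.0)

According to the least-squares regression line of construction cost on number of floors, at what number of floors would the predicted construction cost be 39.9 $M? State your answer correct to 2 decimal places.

n = 9, Σx = 156, Σy = 252.2, Σxy = 5106.6, Σx² = 3260
Sxx = Σx² − (Σx)²/n = 3260 − 2704 = 556
Sxy = Σxy − (Σx)(Σy)/n = 5106.6 − 4371.466667 = 735.133333
b = Sxy/Sxx = 735.133333/556 = 1.322182
a = ȳ − b·x̄ = 28.022222 − 1.322182·17.333333 = 5.104396
Set a + b·x = 39.9: x = (39.9 − 5.104396) / 1.322182 = 26.316798

26.32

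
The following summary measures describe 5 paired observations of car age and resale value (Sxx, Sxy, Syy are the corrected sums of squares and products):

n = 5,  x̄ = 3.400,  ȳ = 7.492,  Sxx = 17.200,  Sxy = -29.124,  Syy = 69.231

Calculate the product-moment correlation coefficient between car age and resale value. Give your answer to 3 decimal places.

r = Sxy/√(Sxx·Syy) = -29.124/√(1190.7732) = -29.124/34.507582 = -0.843988

-0.844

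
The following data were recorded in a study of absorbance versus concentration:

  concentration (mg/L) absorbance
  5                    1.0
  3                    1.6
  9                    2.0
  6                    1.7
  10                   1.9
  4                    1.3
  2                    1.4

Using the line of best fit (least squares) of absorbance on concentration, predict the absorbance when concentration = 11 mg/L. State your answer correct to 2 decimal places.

n = 7, Σx = 39, Σy = 10.9, Σxy = 65, Σx² = 271
Sxx = Σx² − (Σx)²/n = 271 − 217.285714 = 53.714286
Sxy = Σxy − (Σx)(Σy)/n = 65 − 60.728571 = 4.271429
b = Sxy/Sxx = 4.271429/53.714286 = 0.079521
a = ȳ − b·x̄ = 1.557143 − 0.079521·5.571429 = 1.114096
ŷ(11) = a + b·11 = 1.114096 + 0.079521·11 = 1.988830

1.99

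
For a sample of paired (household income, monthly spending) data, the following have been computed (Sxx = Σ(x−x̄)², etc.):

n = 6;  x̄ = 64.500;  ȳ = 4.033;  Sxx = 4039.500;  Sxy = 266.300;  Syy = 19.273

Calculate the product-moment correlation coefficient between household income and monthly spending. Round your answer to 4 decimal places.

r = Sxy/√(Sxx·Syy) = 266.3/√(77853.2835) = 266.3/279.022013 = 0.954405

0.9544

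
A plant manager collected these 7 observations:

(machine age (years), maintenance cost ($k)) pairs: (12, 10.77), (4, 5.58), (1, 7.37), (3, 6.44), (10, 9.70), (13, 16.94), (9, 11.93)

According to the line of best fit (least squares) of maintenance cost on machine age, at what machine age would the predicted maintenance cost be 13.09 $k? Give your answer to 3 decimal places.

12.169

n = 7, Σx = 52, Σy = 68.73, Σxy = 602.84, Σx² = 520
Sxx = Σx² − (Σx)²/n = 520 − 386.285714 = 133.714286
Sxy = Σxy − (Σx)(Σy)/n = 602.84 − 510.565714 = 92.274286
b = Sxy/Sxx = 92.274286/133.714286 = 0.690085
a = ȳ − b·x̄ = 9.818571 − 0.690085·7.428571 = 4.692222
Set a + b·x = 13.09: x = (13.09 − 4.692222) / 0.690085 = 12.169185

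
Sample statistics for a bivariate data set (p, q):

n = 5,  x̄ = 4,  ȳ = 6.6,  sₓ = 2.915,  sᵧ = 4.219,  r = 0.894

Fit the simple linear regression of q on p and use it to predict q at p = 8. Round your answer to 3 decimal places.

b = r · sᵧ/sₓ = 0.894 · 4.219/2.915 = 1.293923
a = ȳ − b·x̄ = 6.6 − 1.293923·4 = 1.424307
ŷ(8) = a + b·8 = 1.424307 + 1.293923·8 = 11.775693

11.776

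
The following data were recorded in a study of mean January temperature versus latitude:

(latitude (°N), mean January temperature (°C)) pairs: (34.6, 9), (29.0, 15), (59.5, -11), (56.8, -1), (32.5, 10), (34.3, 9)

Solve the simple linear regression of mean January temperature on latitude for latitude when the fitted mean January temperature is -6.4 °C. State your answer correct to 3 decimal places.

n = 6, Σx = 246.7, Σy = 31, Σxy = 668.8, Σx² = 11037.39
Sxx = Σx² − (Σx)²/n = 11037.39 − 10143.481667 = 893.908333
Sxy = Σxy − (Σx)(Σy)/n = 668.8 − 1274.616667 = -605.816667
b = Sxy/Sxx = -605.816667/893.908333 = -0.677717
a = ȳ − b·x̄ = 5.166667 − (-0.677717)·41.116667 = 33.032121
Set a + b·x = -6.4: x = (-6.4 − 33.032121) / (-0.677717) = 58.183777

58.184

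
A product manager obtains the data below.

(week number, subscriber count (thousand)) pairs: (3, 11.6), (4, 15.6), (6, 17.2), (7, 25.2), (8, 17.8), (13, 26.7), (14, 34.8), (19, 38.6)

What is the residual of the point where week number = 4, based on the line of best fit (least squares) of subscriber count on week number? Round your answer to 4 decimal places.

0.7507

n = 8, Σx = 74, Σy = 187.5, Σxy = 2086.9, Σx² = 900
Sxx = Σx² − (Σx)²/n = 900 − 684.5 = 215.5
Sxy = Σxy − (Σx)(Σy)/n = 2086.9 − 1734.375 = 352.525
b = Sxy/Sxx = 352.525/215.5 = 1.635847
a = ȳ − b·x̄ = 23.4375 − 1.635847·9.25 = 8.305916
ŷ(4) = 8.305916 + 1.635847·4 = 14.849304
residual = y − ŷ = 15.6 − 14.849304 = 0.750696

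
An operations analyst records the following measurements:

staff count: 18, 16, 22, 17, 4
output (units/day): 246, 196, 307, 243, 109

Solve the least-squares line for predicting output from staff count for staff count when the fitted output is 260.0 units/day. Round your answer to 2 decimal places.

19.18

n = 5, Σx = 77, Σy = 1101, Σxy = 18885, Σx² = 1369
Sxx = Σx² − (Σx)²/n = 1369 − 1185.8 = 183.2
Sxy = Σxy − (Σx)(Σy)/n = 18885 − 16955.4 = 1929.6
b = Sxy/Sxx = 1929.6/183.2 = 10.532751
a = ȳ − b·x̄ = 220.2 − 10.532751·15.4 = 57.995633
Set a + b·x = 260.0: x = (260.0 − 57.995633) / 10.532751 = 19.178690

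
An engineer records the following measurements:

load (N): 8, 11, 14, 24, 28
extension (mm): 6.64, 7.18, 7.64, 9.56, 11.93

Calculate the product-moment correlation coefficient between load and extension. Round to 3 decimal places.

n = 5, Σx = 85, Σy = 42.95, Σxy = 802.54, Σx² = 1741, Σy² = 387.7301
Sxx = Σx² − (Σx)²/n = 1741 − 1445 = 296
Sxy = Σxy − (Σx)(Σy)/n = 802.54 − 730.15 = 72.39
Syy = Σy² − (Σy)²/n = 387.7301 − 368.9405 = 18.7896
r = Sxy/√(Sxx·Syy) = 72.39/√(5561.7216) = 72.39/74.576951 = 0.970675

0.971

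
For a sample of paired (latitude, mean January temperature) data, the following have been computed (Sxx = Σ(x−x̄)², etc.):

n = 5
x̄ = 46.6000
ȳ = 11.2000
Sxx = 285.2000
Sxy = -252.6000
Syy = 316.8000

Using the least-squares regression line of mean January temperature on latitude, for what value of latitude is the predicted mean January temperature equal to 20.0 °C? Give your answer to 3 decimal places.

36.664

b = Sxy/Sxx = -252.6/285.2 = -0.885694
a = ȳ − b·x̄ = 11.2 − (-0.885694)·46.6 = 52.473352
Set a + b·x = 20.0: x = (20.0 − 52.473352) / (-0.885694) = 36.664291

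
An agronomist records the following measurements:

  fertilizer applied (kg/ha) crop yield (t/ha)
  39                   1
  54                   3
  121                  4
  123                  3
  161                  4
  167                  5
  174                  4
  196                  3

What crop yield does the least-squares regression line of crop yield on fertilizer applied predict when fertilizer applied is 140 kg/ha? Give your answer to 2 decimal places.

n = 8, Σx = 1035, Σy = 27, Σxy = 3817, Σx² = 156709
Sxx = Σx² − (Σx)²/n = 156709 − 133903.125 = 22805.875
Sxy = Σxy − (Σx)(Σy)/n = 3817 − 3493.125 = 323.875
b = Sxy/Sxx = 323.875/22805.875 = 0.014201
a = ȳ − b·x̄ = 3.375 − 0.014201·129.375 = 1.537696
ŷ(140) = a + b·140 = 1.537696 + 0.014201·140 = 3.525890

3.53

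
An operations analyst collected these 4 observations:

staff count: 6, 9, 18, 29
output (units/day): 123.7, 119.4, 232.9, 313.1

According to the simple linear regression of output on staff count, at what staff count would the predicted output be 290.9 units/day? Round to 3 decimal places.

26.016

n = 4, Σx = 62, Σy = 789.1, Σxy = 15088.9, Σx² = 1282
Sxx = Σx² − (Σx)²/n = 1282 − 961 = 321
Sxy = Σxy − (Σx)(Σy)/n = 15088.9 − 12231.05 = 2857.85
b = Sxy/Sxx = 2857.85/321 = 8.902960
a = ȳ − b·x̄ = 197.275 − 8.902960·15.5 = 59.279128
Set a + b·x = 290.9: x = (290.9 − 59.279128) / 8.902960 = 26.016166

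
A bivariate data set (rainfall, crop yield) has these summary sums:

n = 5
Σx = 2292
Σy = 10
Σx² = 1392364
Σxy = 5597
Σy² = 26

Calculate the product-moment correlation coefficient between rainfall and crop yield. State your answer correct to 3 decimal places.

0.707

Sxx = Σx² − (Σx)²/n = 1392364 − 1050652.8 = 341711.2
Sxy = Σxy − (Σx)(Σy)/n = 5597 − 4584 = 1013
Syy = Σy² − (Σy)²/n = 26 − 20 = 6
r = Sxy/√(Sxx·Syy) = 1013/√(2050267.2) = 1013/1431.875414 = 0.707464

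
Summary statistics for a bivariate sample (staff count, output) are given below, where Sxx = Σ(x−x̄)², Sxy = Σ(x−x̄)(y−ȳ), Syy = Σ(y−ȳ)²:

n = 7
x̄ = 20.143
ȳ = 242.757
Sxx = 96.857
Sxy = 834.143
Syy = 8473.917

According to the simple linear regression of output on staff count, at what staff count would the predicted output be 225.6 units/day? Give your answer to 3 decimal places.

18.151

b = Sxy/Sxx = 834.143/96.857 = 8.612109
a = ȳ − b·x̄ = 242.757 − 8.612109·20.143 = 69.283297
Set a + b·x = 225.6: x = (225.6 − 69.283297) / 8.612109 = 18.150805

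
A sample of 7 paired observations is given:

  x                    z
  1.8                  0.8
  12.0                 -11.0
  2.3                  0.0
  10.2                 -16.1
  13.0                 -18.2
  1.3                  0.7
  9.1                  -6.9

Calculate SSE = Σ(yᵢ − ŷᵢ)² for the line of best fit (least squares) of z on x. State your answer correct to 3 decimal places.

n = 7, Σx = 49.7, Σy = -50.7, Σxy = -593.26, Σx² = 510.07, Σy² = 760.19
Sxx = Σx² − (Σx)²/n = 510.07 − 352.87 = 157.2
Sxy = Σxy − (Σx)(Σy)/n = -593.26 − (-359.97) = -233.29
Syy = Σy² − (Σy)²/n = 760.19 − 367.212857 = 392.977143
b = Sxy/Sxx = -233.29/157.2 = -1.484033
SSE = Syy − b·Sxy = 392.977143 − (-1.484033)·(-233.29) = 46.767066

46.767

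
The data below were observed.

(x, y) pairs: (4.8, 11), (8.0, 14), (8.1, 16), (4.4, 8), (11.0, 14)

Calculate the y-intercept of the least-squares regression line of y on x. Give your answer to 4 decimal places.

6.1411

n = 5, Σx = 36.3, Σy = 63, Σxy = 483.6, Σx² = 293.01
Sxx = Σx² − (Σx)²/n = 293.01 − 263.538 = 29.472
Sxy = Σxy − (Σx)(Σy)/n = 483.6 − 457.38 = 26.22
b = Sxy/Sxx = 26.22/29.472 = 0.889658
a = ȳ − b·x̄ = 12.6 − 0.889658·7.26 = 6.141083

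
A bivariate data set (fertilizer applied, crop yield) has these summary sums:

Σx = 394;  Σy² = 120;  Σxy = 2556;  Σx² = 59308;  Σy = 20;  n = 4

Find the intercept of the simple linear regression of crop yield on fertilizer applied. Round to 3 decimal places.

Sxx = Σx² − (Σx)²/n = 59308 − 38809 = 20499
Sxy = Σxy − (Σx)(Σy)/n = 2556 − 1970 = 586
b = Sxy/Sxx = 586/20499 = 0.028587
a = ȳ − b·x̄ = 5 − 0.028587·98.5 = 2.184204

2.184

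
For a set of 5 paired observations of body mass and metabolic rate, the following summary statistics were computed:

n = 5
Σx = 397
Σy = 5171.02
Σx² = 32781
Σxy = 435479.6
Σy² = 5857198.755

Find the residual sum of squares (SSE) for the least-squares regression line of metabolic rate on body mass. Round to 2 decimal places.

16900.93

Sxx = Σx² − (Σx)²/n = 32781 − 31521.8 = 1259.2
Sxy = Σxy − (Σx)(Σy)/n = 435479.6 − 410578.988 = 24900.612
Syy = Σy² − (Σy)²/n = 5857198.755 − 5347889.56808 = 509309.18692
b = Sxy/Sxx = 24900.612/1259.2 = 19.774946
SSE = Syy − b·Sxy = 509309.18692 − 19.774946·24900.612 = 16900.929316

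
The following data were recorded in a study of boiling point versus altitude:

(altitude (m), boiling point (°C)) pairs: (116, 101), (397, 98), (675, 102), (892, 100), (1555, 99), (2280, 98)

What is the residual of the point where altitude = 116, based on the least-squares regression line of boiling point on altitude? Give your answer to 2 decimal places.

0.39

n = 6, Σx = 5915, Σy = 598, Σxy = 586057, Σx² = 9038779
Sxx = Σx² − (Σx)²/n = 9038779 − 5831204.166667 = 3207574.833333
Sxy = Σxy − (Σx)(Σy)/n = 586057 − 589528.333333 = -3471.333333
b = Sxy/Sxx = -3471.333333/3207574.833333 = -0.001082
a = ȳ − b·x̄ = 99.666667 − (-0.001082)·985.833333 = 100.733565
ŷ(116) = 100.733565 + (-0.001082)·116 = 100.608026
residual = y − ŷ = 101 − 100.608026 = 0.391974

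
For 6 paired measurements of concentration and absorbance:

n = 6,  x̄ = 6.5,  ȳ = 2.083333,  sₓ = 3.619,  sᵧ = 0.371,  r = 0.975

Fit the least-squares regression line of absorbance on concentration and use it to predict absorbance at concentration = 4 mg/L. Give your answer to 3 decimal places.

1.833

b = r · sᵧ/sₓ = 0.975 · 0.371/3.619 = 0.099952
a = ȳ − b·x̄ = 2.083333 − 0.099952·6.5 = 1.433647
ŷ(4) = a + b·4 = 1.433647 + 0.099952·4 = 1.833454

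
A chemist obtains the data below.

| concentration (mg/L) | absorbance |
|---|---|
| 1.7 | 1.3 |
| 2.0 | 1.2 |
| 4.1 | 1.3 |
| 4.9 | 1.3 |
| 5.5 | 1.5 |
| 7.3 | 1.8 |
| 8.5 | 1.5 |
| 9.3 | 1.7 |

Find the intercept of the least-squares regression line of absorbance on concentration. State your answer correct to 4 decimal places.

n = 8, Σx = 43.3, Σy = 11.6, Σxy = 66.26, Σx² = 289.99
Sxx = Σx² − (Σx)²/n = 289.99 − 234.36125 = 55.62875
Sxy = Σxy − (Σx)(Σy)/n = 66.26 − 62.785 = 3.475
b = Sxy/Sxx = 3.475/55.62875 = 0.062468
a = ȳ − b·x̄ = 1.45 − 0.062468·5.4125 = 1.111894

1.1119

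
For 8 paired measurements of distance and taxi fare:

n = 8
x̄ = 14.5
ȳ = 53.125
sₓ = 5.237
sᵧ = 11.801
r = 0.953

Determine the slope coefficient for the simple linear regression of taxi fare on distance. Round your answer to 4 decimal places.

2.1475

b = r · sᵧ/sₓ = 0.953 · 11.801/5.237 = 2.147480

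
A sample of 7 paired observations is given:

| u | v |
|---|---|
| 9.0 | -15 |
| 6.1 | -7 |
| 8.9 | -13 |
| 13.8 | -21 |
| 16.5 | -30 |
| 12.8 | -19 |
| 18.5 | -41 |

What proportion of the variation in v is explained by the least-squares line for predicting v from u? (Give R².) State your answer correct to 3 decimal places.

0.930

n = 7, Σx = 85.6, Σy = -146, Σxy = -2079.9, Σx² = 1166.2, Σy² = 3826
Sxx = Σx² − (Σx)²/n = 1166.2 − 1046.765714 = 119.434286
Sxy = Σxy − (Σx)(Σy)/n = -2079.9 − (-1785.371429) = -294.528571
Syy = Σy² − (Σy)²/n = 3826 − 3045.142857 = 780.857143
R² = Sxy²/(Sxx·Syy) = (-294.528571)²/(119.434286·780.857143) = 0.930153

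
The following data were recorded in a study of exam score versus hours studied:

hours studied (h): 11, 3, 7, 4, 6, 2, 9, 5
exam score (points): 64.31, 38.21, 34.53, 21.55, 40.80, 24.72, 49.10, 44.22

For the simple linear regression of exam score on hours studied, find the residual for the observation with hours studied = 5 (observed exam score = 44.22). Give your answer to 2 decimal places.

n = 8, Σx = 47, Σy = 317.44, Σxy = 2107.19, Σx² = 341
Sxx = Σx² − (Σx)²/n = 341 − 276.125 = 64.875
Sxy = Σxy − (Σx)(Σy)/n = 2107.19 − 1864.96 = 242.23
b = Sxy/Sxx = 242.23/64.875 = 3.733796
a = ȳ − b·x̄ = 39.68 − 3.733796·5.875 = 17.743950
ŷ(5) = 17.743950 + 3.733796·5 = 36.412929
residual = y − ŷ = 44.22 − 36.412929 = 7.807071

7.81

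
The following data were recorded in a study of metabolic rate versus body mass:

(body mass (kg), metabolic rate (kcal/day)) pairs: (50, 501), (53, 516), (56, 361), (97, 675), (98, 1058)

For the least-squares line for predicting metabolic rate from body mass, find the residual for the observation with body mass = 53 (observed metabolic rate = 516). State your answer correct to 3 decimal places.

n = 5, Σx = 354, Σy = 3111, Σxy = 241773, Σx² = 27458
Sxx = Σx² − (Σx)²/n = 27458 − 25063.2 = 2394.8
Sxy = Σxy − (Σx)(Σy)/n = 241773 − 220258.8 = 21514.2
b = Sxy/Sxx = 21514.2/2394.8 = 8.983715
a = ȳ − b·x̄ = 622.2 − 8.983715·70.8 = -13.847002
ŷ(53) = -13.847002 + 8.983715·53 = 462.289878
residual = y − ŷ = 516 − 462.289878 = 53.710122

53.710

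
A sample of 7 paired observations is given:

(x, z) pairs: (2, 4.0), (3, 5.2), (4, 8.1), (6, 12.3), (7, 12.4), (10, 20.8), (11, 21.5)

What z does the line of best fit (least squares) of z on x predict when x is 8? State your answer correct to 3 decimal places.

15.798

n = 7, Σx = 43, Σy = 84.3, Σxy = 661.1, Σx² = 335
Sxx = Σx² − (Σx)²/n = 335 − 264.142857 = 70.857143
Sxy = Σxy − (Σx)(Σy)/n = 661.1 − 517.842857 = 143.257143
b = Sxy/Sxx = 143.257143/70.857143 = 2.021774
a = ȳ − b·x̄ = 12.042857 − 2.021774·6.142857 = -0.376613
ŷ(8) = a + b·8 = -0.376613 + 2.021774·8 = 15.797581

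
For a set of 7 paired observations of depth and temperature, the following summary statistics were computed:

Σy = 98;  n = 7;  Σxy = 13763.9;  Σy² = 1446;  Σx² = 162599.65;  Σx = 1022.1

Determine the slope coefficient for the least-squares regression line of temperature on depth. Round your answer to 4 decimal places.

Sxx = Σx² − (Σx)²/n = 162599.65 − 149241.201429 = 13358.448571
Sxy = Σxy − (Σx)(Σy)/n = 13763.9 − 14309.4 = -545.5
b = Sxy/Sxx = -545.5/13358.448571 = -0.040836

-0.0408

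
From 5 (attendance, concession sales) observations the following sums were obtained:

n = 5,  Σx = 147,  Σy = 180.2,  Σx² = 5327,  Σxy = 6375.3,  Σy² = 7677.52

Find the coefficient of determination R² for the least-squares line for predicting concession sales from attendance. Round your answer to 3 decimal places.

0.976

Sxx = Σx² − (Σx)²/n = 5327 − 4321.8 = 1005.2
Sxy = Σxy − (Σx)(Σy)/n = 6375.3 − 5297.88 = 1077.42
Syy = Σy² − (Σy)²/n = 7677.52 − 6494.408 = 1183.112
R² = Sxy²/(Sxx·Syy) = (1077.42)²/(1005.2·1183.112) = 0.976094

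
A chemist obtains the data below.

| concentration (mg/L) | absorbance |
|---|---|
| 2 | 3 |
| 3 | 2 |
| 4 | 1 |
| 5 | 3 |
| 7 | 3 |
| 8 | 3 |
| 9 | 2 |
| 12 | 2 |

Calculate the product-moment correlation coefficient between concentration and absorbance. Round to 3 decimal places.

n = 8, Σx = 50, Σy = 19, Σxy = 118, Σx² = 392, Σy² = 49
Sxx = Σx² − (Σx)²/n = 392 − 312.5 = 79.5
Sxy = Σxy − (Σx)(Σy)/n = 118 − 118.75 = -0.75
Syy = Σy² − (Σy)²/n = 49 − 45.125 = 3.875
r = Sxy/√(Sxx·Syy) = -0.75/√(308.0625) = -0.75/17.551709 = -0.042731

-0.043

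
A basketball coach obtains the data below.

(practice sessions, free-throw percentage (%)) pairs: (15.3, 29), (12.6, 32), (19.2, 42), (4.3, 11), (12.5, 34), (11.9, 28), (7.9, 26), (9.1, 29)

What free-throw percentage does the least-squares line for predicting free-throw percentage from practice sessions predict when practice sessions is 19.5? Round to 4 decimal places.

n = 8, Σx = 92.8, Σy = 231, Σxy = 2928.1, Σx² = 1223.06
Sxx = Σx² − (Σx)²/n = 1223.06 − 1076.48 = 146.58
Sxy = Σxy − (Σx)(Σy)/n = 2928.1 − 2679.6 = 248.5
b = Sxy/Sxx = 248.5/146.58 = 1.695320
a = ȳ − b·x̄ = 28.875 − 1.695320·11.6 = 9.209288
ŷ(19.5) = a + b·19.5 = 9.209288 + 1.695320·19.5 = 42.268028

42.2680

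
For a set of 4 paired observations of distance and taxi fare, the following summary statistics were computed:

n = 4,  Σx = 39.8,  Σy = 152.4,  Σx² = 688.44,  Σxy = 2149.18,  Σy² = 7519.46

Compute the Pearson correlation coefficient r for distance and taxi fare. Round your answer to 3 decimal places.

0.894

Sxx = Σx² − (Σx)²/n = 688.44 − 396.01 = 292.43
Sxy = Σxy − (Σx)(Σy)/n = 2149.18 − 1516.38 = 632.8
Syy = Σy² − (Σy)²/n = 7519.46 − 5806.44 = 1713.02
r = Sxy/√(Sxx·Syy) = 632.8/√(500938.4386) = 632.8/707.770046 = 0.894076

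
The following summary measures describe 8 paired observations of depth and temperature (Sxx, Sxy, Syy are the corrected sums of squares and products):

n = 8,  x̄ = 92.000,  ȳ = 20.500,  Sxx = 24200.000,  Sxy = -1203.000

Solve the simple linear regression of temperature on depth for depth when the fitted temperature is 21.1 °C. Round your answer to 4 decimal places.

79.9302

b = Sxy/Sxx = -1203/24200 = -0.049711
a = ȳ − b·x̄ = 20.5 − (-0.049711)·92 = 25.073388
Set a + b·x = 21.1: x = (21.1 − 25.073388) / (-0.049711) = 79.930175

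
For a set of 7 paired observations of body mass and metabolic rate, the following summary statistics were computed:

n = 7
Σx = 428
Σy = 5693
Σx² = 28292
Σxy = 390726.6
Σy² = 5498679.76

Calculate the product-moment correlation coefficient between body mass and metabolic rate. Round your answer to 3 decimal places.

Sxx = Σx² − (Σx)²/n = 28292 − 26169.142857 = 2122.857143
Sxy = Σxy − (Σx)(Σy)/n = 390726.6 − 348086.285714 = 42640.314286
Syy = Σy² − (Σy)²/n = 5498679.76 − 4630035.571429 = 868644.188571
r = Sxy/√(Sxx·Syy) = 42640.314286/√(1844007520.310204) = 42640.314286/42941.908671 = 0.992977

0.993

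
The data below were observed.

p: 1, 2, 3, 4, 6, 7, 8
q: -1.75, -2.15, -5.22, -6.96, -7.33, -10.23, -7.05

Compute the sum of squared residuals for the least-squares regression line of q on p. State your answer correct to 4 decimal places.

n = 7, Σx = 31, Σy = -40.69, Σxy = -221.54, Σx² = 179, Σy² = 291.4593
Sxx = Σx² − (Σx)²/n = 179 − 137.285714 = 41.714286
Sxy = Σxy − (Σx)(Σy)/n = -221.54 − (-180.198571) = -41.341429
Syy = Σy² − (Σy)²/n = 291.4593 − 236.525157 = 54.934143
b = Sxy/Sxx = -41.341429/41.714286 = -0.991062
SSE = Syy − b·Sxy = 54.934143 − (-0.991062)·(-41.341429) = 13.962239

13.9622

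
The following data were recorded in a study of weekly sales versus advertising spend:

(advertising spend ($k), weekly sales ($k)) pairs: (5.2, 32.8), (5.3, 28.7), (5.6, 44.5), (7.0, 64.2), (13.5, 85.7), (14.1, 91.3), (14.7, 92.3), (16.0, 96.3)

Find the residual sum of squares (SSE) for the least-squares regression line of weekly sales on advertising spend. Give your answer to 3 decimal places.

410.655

n = 8, Σx = 81.4, Σy = 535.8, Σxy = 6363.16, Σx² = 988.64, Σy² = 41474.58
Sxx = Σx² − (Σx)²/n = 988.64 − 828.245 = 160.395
Sxy = Σxy − (Σx)(Σy)/n = 6363.16 − 5451.765 = 911.395
Syy = Σy² − (Σy)²/n = 41474.58 − 35885.205 = 5589.375
b = Sxy/Sxx = 911.395/160.395 = 5.682191
SSE = Syy − b·Sxy = 5589.375 − 5.682191·911.395 = 410.654678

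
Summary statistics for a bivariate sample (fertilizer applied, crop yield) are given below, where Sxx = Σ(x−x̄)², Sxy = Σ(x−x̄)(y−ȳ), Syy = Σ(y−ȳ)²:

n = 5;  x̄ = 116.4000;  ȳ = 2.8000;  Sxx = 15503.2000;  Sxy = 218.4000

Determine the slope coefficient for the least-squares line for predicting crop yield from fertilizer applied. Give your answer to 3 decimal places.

0.014

b = Sxy/Sxx = 218.4/15503.2 = 0.014087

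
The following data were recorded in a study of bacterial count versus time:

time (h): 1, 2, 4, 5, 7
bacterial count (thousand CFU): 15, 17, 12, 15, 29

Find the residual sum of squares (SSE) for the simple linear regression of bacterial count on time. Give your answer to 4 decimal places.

102.9035

n = 5, Σx = 19, Σy = 88, Σxy = 375, Σx² = 95, Σy² = 1724
Sxx = Σx² − (Σx)²/n = 95 − 72.2 = 22.8
Sxy = Σxy − (Σx)(Σy)/n = 375 − 334.4 = 40.6
Syy = Σy² − (Σy)²/n = 1724 − 1548.8 = 175.2
b = Sxy/Sxx = 40.6/22.8 = 1.780702
SSE = Syy − b·Sxy = 175.2 − 1.780702·40.6 = 102.903509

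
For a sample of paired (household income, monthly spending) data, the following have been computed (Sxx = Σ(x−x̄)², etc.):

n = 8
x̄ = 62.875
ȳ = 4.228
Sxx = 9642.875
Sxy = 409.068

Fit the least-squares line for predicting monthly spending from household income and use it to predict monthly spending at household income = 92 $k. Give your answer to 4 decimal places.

b = Sxy/Sxx = 409.068/9642.875 = 0.042422
a = ȳ − b·x̄ = 4.228 − 0.042422·62.875 = 1.560730
ŷ(92) = a + b·92 = 1.560730 + 0.042422·92 = 5.463535

5.4635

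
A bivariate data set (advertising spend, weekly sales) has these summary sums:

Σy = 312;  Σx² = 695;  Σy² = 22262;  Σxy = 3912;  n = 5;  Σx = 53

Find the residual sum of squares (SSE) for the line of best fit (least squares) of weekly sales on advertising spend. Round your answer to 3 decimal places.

47.081

Sxx = Σx² − (Σx)²/n = 695 − 561.8 = 133.2
Sxy = Σxy − (Σx)(Σy)/n = 3912 − 3307.2 = 604.8
Syy = Σy² − (Σy)²/n = 22262 − 19468.8 = 2793.2
b = Sxy/Sxx = 604.8/133.2 = 4.540541
SSE = Syy − b·Sxy = 2793.2 − 4.540541·604.8 = 47.081081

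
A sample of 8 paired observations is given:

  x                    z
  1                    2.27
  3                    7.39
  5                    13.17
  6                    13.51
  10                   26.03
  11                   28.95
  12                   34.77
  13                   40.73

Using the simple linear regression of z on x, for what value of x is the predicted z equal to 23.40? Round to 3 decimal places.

n = 8, Σx = 61, Σy = 166.82, Σxy = 1696.83, Σx² = 605
Sxx = Σx² − (Σx)²/n = 605 − 465.125 = 139.875
Sxy = Σxy − (Σx)(Σy)/n = 1696.83 − 1272.0025 = 424.8275
b = Sxy/Sxx = 424.8275/139.875 = 3.037194
a = ȳ − b·x̄ = 20.8525 − 3.037194·7.625 = -2.306104
Set a + b·x = 23.40: x = (23.40 − (-2.306104)) / 3.037194 = 8.463768

8.464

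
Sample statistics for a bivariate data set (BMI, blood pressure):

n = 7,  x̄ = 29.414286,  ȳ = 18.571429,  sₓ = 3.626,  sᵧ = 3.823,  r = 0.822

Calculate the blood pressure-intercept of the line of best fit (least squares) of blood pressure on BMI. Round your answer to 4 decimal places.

b = r · sᵧ/sₓ = 0.822 · 3.823/3.626 = 0.866659
a = ȳ − b·x̄ = 18.571429 − 0.866659·29.414286 = -6.920730

-6.9207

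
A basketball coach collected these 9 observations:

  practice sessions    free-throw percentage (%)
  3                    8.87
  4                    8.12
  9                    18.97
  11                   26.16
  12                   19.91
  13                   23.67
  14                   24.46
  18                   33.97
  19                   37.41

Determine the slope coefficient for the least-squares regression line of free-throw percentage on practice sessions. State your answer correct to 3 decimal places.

n = 9, Σx = 103, Σy = 201.54, Σxy = 2728.9, Σx² = 1421
Sxx = Σx² − (Σx)²/n = 1421 − 1178.777778 = 242.222222
Sxy = Σxy − (Σx)(Σy)/n = 2728.9 − 2306.513333 = 422.386667
b = Sxy/Sxx = 422.386667/242.222222 = 1.743798

1.744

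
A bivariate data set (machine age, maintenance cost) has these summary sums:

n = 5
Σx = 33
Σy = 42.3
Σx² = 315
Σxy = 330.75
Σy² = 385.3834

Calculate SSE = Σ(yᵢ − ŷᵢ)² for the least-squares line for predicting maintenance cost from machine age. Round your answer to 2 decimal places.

0.16

Sxx = Σx² − (Σx)²/n = 315 − 217.8 = 97.2
Sxy = Σxy − (Σx)(Σy)/n = 330.75 − 279.18 = 51.57
Syy = Σy² − (Σy)²/n = 385.3834 − 357.858 = 27.5254
b = Sxy/Sxx = 51.57/97.2 = 0.530556
SSE = Syy − b·Sxy = 27.5254 − 0.530556·51.57 = 0.16465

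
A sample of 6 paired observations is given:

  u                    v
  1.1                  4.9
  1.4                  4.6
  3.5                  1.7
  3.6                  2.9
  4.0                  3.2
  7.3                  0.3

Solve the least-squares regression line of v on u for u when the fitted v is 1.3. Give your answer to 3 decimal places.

5.728

n = 6, Σx = 20.9, Σy = 17.6, Σxy = 43.21, Σx² = 97.67
Sxx = Σx² − (Σx)²/n = 97.67 − 72.801667 = 24.868333
Sxy = Σxy − (Σx)(Σy)/n = 43.21 − 61.306667 = -18.096667
b = Sxy/Sxx = -18.096667/24.868333 = -0.727699
a = ȳ − b·x̄ = 2.933333 − (-0.727699)·3.483333 = 5.468152
Set a + b·x = 1.3: x = (1.3 − 5.468152) / (-0.727699) = 5.727850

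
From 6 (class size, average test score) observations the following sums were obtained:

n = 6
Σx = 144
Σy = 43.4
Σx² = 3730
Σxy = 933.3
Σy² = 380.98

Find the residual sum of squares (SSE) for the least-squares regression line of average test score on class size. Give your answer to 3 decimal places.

Sxx = Σx² − (Σx)²/n = 3730 − 3456 = 274
Sxy = Σxy − (Σx)(Σy)/n = 933.3 − 1041.6 = -108.3
Syy = Σy² − (Σy)²/n = 380.98 − 313.926667 = 67.053333
b = Sxy/Sxx = -108.3/274 = -0.395255
SSE = Syy − b·Sxy = 67.053333 − (-0.395255)·(-108.3) = 24.247165

24.247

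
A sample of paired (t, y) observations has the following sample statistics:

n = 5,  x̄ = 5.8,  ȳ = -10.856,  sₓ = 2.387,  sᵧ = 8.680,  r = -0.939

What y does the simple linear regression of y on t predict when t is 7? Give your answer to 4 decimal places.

-14.9535

b = r · sᵧ/sₓ = -0.939 · 8.68/2.387 = -3.414545
a = ȳ − b·x̄ = -10.856 − (-3.414545)·5.8 = 8.948364
ŷ(7) = a + b·7 = 8.948364 + (-3.414545)·7 = -14.953455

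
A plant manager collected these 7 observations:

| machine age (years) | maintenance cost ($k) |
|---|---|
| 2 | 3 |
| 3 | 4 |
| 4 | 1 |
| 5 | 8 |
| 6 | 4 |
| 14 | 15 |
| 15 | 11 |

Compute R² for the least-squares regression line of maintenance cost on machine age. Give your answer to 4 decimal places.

n = 7, Σx = 49, Σy = 46, Σxy = 461, Σx² = 511, Σy² = 452
Sxx = Σx² − (Σx)²/n = 511 − 343 = 168
Sxy = Σxy − (Σx)(Σy)/n = 461 − 322 = 139
Syy = Σy² − (Σy)²/n = 452 − 302.285714 = 149.714286
R² = Sxy²/(Sxx·Syy) = (139)²/(168·149.714286) = 0.768170

0.7682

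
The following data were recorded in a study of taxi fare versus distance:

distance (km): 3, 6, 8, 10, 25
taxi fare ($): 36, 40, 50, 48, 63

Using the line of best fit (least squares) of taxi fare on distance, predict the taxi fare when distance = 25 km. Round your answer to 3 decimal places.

64.241

n = 5, Σx = 52, Σy = 237, Σxy = 2803, Σx² = 834
Sxx = Σx² − (Σx)²/n = 834 − 540.8 = 293.2
Sxy = Σxy − (Σx)(Σy)/n = 2803 − 2464.8 = 338.2
b = Sxy/Sxx = 338.2/293.2 = 1.153479
a = ȳ − b·x̄ = 47.4 − 1.153479·10.4 = 35.403820
ŷ(25) = a + b·25 = 35.403820 + 1.153479·25 = 64.240791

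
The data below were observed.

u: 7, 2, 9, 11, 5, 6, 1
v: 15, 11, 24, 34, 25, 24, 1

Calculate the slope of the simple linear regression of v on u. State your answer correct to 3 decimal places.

n = 7, Σx = 41, Σy = 134, Σxy = 987, Σx² = 317
Sxx = Σx² − (Σx)²/n = 317 − 240.142857 = 76.857143
Sxy = Σxy − (Σx)(Σy)/n = 987 − 784.857143 = 202.142857
b = Sxy/Sxx = 202.142857/76.857143 = 2.630112

2.630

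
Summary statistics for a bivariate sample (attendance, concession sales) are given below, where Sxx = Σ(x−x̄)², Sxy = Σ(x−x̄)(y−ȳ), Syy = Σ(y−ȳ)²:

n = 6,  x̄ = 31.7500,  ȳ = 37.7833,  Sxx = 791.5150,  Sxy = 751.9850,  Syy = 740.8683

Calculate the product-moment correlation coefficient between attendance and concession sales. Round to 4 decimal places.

0.9820

r = Sxy/√(Sxx·Syy) = 751.985/√(586408.372474) = 751.985/765.773055 = 0.981995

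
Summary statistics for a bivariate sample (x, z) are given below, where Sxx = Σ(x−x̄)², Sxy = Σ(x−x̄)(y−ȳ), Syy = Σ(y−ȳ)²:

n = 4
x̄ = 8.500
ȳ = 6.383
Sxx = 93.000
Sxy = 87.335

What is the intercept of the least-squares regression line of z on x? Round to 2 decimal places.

-1.60

b = Sxy/Sxx = 87.335/93 = 0.939086
a = ȳ − b·x̄ = 6.383 − 0.939086·8.5 = -1.599231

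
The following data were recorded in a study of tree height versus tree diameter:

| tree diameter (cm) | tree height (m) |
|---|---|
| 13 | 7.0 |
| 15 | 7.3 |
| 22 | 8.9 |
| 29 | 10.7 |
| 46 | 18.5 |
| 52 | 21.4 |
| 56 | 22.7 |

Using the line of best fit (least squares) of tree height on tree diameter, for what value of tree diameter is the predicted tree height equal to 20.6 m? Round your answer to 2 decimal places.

n = 7, Σx = 233, Σy = 96.5, Σxy = 3941.6, Σx² = 9675
Sxx = Σx² − (Σx)²/n = 9675 − 7755.571429 = 1919.428571
Sxy = Σxy − (Σx)(Σy)/n = 3941.6 − 3212.071429 = 729.528571
b = Sxy/Sxx = 729.528571/1919.428571 = 0.380076
a = ȳ − b·x̄ = 13.785714 − 0.380076·33.285714 = 1.134616
Set a + b·x = 20.6: x = (20.6 − 1.134616) / 0.380076 = 51.214463

51.21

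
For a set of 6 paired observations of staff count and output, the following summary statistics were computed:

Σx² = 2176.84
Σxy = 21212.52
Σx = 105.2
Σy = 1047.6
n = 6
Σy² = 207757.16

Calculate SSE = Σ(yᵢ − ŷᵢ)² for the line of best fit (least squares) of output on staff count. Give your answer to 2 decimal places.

497.91

Sxx = Σx² − (Σx)²/n = 2176.84 − 1844.506667 = 332.333333
Sxy = Σxy − (Σx)(Σy)/n = 21212.52 − 18367.92 = 2844.6
Syy = Σy² − (Σy)²/n = 207757.16 − 182910.96 = 24846.2
b = Sxy/Sxx = 2844.6/332.333333 = 8.559478
SSE = Syy − b·Sxy = 24846.2 − 8.559478·2844.6 = 497.907643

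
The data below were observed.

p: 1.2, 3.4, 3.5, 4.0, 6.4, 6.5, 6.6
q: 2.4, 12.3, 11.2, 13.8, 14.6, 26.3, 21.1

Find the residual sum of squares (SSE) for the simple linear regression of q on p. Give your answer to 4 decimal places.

n = 7, Σx = 31.6, Σy = 101.7, Σxy = 542.75, Σx² = 168.02, Σy² = 1822.99
Sxx = Σx² − (Σx)²/n = 168.02 − 142.651429 = 25.368571
Sxy = Σxy − (Σx)(Σy)/n = 542.75 − 459.102857 = 83.647143
Syy = Σy² − (Σy)²/n = 1822.99 − 1477.555714 = 345.434286
b = Sxy/Sxx = 83.647143/25.368571 = 3.297274
SSE = Syy − b·Sxy = 345.434286 − 3.297274·83.647143 = 69.626697

69.6267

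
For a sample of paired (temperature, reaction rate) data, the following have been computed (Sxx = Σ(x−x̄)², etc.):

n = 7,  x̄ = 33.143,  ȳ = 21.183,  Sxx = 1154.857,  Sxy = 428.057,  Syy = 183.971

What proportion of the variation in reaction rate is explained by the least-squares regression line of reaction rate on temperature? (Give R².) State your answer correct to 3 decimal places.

R² = Sxy²/(Sxx·Syy) = (428.057)²/(1154.857·183.971) = 0.862434

0.862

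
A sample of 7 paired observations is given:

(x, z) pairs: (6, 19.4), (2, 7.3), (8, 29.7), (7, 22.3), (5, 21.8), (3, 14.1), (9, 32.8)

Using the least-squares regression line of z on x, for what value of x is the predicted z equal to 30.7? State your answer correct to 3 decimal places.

n = 7, Σx = 40, Σy = 147.4, Σxy = 971.2, Σx² = 268
Sxx = Σx² − (Σx)²/n = 268 − 228.571429 = 39.428571
Sxy = Σxy − (Σx)(Σy)/n = 971.2 − 842.285714 = 128.914286
b = Sxy/Sxx = 128.914286/39.428571 = 3.269565
a = ȳ − b·x̄ = 21.057143 − 3.269565·5.714286 = 2.373913
Set a + b·x = 30.7: x = (30.7 − 2.373913) / 3.269565 = 8.663564

8.664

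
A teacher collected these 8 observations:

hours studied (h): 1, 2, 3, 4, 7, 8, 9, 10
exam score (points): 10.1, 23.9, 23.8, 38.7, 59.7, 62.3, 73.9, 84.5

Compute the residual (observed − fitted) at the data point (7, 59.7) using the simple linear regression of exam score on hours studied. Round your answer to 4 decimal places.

0.9250

n = 8, Σx = 44, Σy = 376.9, Σxy = 2710.5, Σx² = 324
Sxx = Σx² − (Σx)²/n = 324 − 242 = 82
Sxy = Σxy − (Σx)(Σy)/n = 2710.5 − 2072.95 = 637.55
b = Sxy/Sxx = 637.55/82 = 7.775
a = ȳ − b·x̄ = 47.1125 − 7.775·5.5 = 4.35
ŷ(7) = 4.35 + 7.775·7 = 58.775
residual = y − ŷ = 59.7 − 58.775 = 0.925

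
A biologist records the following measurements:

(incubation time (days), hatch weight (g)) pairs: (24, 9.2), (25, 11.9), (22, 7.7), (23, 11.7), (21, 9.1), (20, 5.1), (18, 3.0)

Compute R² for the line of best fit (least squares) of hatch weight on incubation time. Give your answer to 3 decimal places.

0.811

n = 7, Σx = 153, Σy = 57.7, Σxy = 1303.9, Σx² = 3379, Σy² = 540.25
Sxx = Σx² − (Σx)²/n = 3379 − 3344.142857 = 34.857143
Sxy = Σxy − (Σx)(Σy)/n = 1303.9 − 1261.157143 = 42.742857
Syy = Σy² − (Σy)²/n = 540.25 − 475.612857 = 64.637143
R² = Sxy²/(Sxx·Syy) = (42.742857)²/(34.857143·64.637143) = 0.810874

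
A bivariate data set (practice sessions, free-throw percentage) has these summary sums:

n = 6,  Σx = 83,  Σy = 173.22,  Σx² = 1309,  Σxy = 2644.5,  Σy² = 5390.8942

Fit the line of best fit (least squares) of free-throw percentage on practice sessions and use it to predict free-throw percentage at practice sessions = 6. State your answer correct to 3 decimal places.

16.777

Sxx = Σx² − (Σx)²/n = 1309 − 1148.166667 = 160.833333
Sxy = Σxy − (Σx)(Σy)/n = 2644.5 − 2396.21 = 248.29
b = Sxy/Sxx = 248.29/160.833333 = 1.543772
a = ȳ − b·x̄ = 28.87 − 1.543772·13.833333 = 7.514487
ŷ(6) = a + b·6 = 7.514487 + 1.543772·6 = 16.777119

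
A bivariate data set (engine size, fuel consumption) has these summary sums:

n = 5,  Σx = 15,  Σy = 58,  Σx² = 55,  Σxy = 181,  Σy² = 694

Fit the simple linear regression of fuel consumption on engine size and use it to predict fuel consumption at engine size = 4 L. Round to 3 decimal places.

12.300

Sxx = Σx² − (Σx)²/n = 55 − 45 = 10
Sxy = Σxy − (Σx)(Σy)/n = 181 − 174 = 7
b = Sxy/Sxx = 7/10 = 0.7
a = ȳ − b·x̄ = 11.6 − 0.7·3 = 9.5
ŷ(4) = a + b·4 = 9.5 + 0.7·4 = 12.3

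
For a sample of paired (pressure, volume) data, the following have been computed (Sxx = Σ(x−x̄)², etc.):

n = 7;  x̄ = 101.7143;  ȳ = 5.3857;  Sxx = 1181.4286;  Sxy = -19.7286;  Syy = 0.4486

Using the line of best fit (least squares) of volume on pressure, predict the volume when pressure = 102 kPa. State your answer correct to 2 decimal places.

b = Sxy/Sxx = -19.7286/1181.4286 = -0.016699
a = ȳ − b·x̄ = 5.3857 − (-0.016699)·101.7143 = 7.084221
ŷ(102) = a + b·102 = 7.084221 + (-0.016699)·102 = 5.380929

5.38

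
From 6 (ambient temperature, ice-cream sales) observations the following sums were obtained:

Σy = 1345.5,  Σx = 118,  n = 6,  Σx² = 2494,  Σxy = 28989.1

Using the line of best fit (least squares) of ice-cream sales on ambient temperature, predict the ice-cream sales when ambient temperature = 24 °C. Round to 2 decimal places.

Sxx = Σx² − (Σx)²/n = 2494 − 2320.666667 = 173.333333
Sxy = Σxy − (Σx)(Σy)/n = 28989.1 − 26461.5 = 2527.6
b = Sxy/Sxx = 2527.6/173.333333 = 14.582308
a = ȳ − b·x̄ = 224.25 − 14.582308·19.666667 = -62.535385
ŷ(24) = a + b·24 = -62.535385 + 14.582308·24 = 287.44

287.44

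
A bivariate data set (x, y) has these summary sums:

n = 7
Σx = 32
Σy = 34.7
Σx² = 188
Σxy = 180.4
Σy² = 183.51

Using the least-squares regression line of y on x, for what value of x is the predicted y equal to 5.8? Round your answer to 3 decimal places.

6.186

Sxx = Σx² − (Σx)²/n = 188 − 146.285714 = 41.714286
Sxy = Σxy − (Σx)(Σy)/n = 180.4 − 158.628571 = 21.771429
b = Sxy/Sxx = 21.771429/41.714286 = 0.521918
a = ȳ − b·x̄ = 4.957143 − 0.521918·4.571429 = 2.571233
Set a + b·x = 5.8: x = (5.8 − 2.571233) / 0.521918 = 6.186352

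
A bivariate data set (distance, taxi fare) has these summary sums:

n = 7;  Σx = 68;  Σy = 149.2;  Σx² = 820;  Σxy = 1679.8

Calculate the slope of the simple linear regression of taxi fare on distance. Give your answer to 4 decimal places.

1.4453

Sxx = Σx² − (Σx)²/n = 820 − 660.571429 = 159.428571
Sxy = Σxy − (Σx)(Σy)/n = 1679.8 − 1449.371429 = 230.428571
b = Sxy/Sxx = 230.428571/159.428571 = 1.445341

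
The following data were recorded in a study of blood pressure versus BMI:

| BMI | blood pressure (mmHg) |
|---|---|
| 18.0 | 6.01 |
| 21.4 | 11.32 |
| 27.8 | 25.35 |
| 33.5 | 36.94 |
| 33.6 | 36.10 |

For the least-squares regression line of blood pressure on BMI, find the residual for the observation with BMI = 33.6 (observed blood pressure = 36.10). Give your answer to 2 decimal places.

-0.52

n = 5, Σx = 134.3, Σy = 115.72, Σxy = 3505.608, Σx² = 3806.01
Sxx = Σx² − (Σx)²/n = 3806.01 − 3607.298 = 198.712
Sxy = Σxy − (Σx)(Σy)/n = 3505.608 − 3108.2392 = 397.3688
b = Sxy/Sxx = 397.3688/198.712 = 1.999722
a = ȳ − b·x̄ = 23.144 − 1.999722·26.86 = -30.568539
ŷ(33.6) = -30.568539 + 1.999722·33.6 = 36.622128
residual = y − ŷ = 36.10 − 36.622128 = -0.522128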